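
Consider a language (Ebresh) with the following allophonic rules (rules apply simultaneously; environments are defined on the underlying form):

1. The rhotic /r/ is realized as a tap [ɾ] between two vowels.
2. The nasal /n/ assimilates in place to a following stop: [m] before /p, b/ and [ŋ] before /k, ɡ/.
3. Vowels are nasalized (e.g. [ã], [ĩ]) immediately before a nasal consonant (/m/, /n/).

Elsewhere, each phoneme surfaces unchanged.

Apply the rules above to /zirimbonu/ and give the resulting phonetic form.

[ziɾĩmbõnu]

/z/ stays [z].
/i/ (between /z/ and /r/) fails the environment for rule 3, so it stays [i].
/r/ (between /i/ and /i/) occurs between two vowels → [ɾ] by rule 1.
/i/ meets the environment for rule 3 (before a nasal consonant) → [ĩ].
/m/ (between /i/ and /b/) is unaffected → [m].
/b/ (between /m/ and /o/) is unaffected → [b].
/o/ meets the environment for rule 3 (before a nasal consonant) → [õ].
/n/ — between /o/ and /u/; rule 2 does not apply here → [n].
/u/ (word-final) is in the target of rule 3 but the environment (before a nasal consonant) is not met → [u].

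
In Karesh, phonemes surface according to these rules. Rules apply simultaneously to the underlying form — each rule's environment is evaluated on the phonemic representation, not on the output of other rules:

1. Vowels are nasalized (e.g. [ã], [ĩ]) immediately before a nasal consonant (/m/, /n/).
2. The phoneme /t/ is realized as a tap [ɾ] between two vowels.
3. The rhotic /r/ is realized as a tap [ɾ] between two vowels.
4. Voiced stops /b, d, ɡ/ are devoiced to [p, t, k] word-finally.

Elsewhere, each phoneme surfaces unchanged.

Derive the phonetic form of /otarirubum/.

/o/ — word-initial; rule 1 does not apply here → [o].
/t/ (between /o/ and /a/) occurs between two vowels → [ɾ] by rule 2.
/a/ — between /t/ and /r/; rule 1 does not apply here → [a].
/r/ — between /a/ and /i/, between two vowels — surfaces as [ɾ] (rule 3).
/i/ (between /r/ and /r/) is in the target of rule 1 but the environment (before a nasal consonant) is not met → [i].
Rule 3 applies to /r/ (between /i/ and /u/: between two vowels) → [ɾ].
/u/ — between /r/ and /b/; rule 1 does not apply here → [u].
/b/ (between /u/ and /u/): rule 4 targets it, but not word-finally → unchanged [b].
/u/ meets the environment for rule 1 (before a nasal consonant) → [ũ].
/m/ stays [m].

[oɾaɾiɾubũm]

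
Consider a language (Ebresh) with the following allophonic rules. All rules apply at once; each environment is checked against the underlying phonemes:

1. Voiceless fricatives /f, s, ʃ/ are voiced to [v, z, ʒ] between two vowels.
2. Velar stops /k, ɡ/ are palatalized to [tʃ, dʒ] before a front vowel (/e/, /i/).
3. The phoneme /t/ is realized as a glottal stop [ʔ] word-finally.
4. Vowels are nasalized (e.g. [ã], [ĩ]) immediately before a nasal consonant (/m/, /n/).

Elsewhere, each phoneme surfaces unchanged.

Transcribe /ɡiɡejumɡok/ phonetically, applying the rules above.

Rule 2 applies to /ɡ/ (word-initial: before a front vowel) → [dʒ].
/i/ — between /ɡ/ and /ɡ/; rule 4 does not apply here → [i].
/ɡ/ (between /i/ and /e/): before a front vowel, so rule 2 applies → [dʒ].
/e/ (between /ɡ/ and /j/): rule 4 targets it, but not before a nasal consonant → unchanged [e].
/j/ (between /e/ and /u/): no rule targets it → [j].
/u/ (between /j/ and /m/) occurs before a nasal consonant → [ũ] by rule 4.
/m/ (between /u/ and /ɡ/) is unaffected → [m].
/ɡ/ — between /m/ and /o/; rule 2 does not apply here → [ɡ].
/o/ — between /ɡ/ and /k/; rule 4 does not apply here → [o].
/k/ (word-final) is in the target of rule 2 but the environment (before a front vowel) is not met → [k].

[dʒidʒejũmɡok]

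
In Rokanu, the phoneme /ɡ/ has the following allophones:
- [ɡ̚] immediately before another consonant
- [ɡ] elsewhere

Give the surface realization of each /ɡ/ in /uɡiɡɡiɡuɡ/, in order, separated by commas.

Occurrence 1 (position 2): no conditioning environment matches → elsewhere allophone [ɡ].
Occurrence 2 (position 4): immediately before another consonant → [ɡ̚].
Occurrence 3 (position 5): no conditioning environment matches → elsewhere allophone [ɡ].
Occurrence 4 (position 7): no conditioning environment matches → elsewhere allophone [ɡ].
Occurrence 5 (position 9): no conditioning environment matches → elsewhere allophone [ɡ].

[ɡ], [ɡ̚], [ɡ], [ɡ], [ɡ]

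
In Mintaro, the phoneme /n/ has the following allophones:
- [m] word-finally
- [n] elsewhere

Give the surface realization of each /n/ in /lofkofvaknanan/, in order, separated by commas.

Occurrence 1 (position 10): no conditioning environment matches → elsewhere allophone [n].
Occurrence 2 (position 12): no conditioning environment matches → elsewhere allophone [n].
Occurrence 3 (position 14): word-finally → [m].

[n], [n], [m]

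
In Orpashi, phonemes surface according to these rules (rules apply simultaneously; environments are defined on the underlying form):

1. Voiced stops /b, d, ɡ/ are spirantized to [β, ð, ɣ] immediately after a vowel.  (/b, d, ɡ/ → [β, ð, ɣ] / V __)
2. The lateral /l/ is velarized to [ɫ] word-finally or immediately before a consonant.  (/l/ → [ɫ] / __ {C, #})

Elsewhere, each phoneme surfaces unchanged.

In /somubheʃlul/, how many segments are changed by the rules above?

2

Segments that undergo a rule: /b/ → [β] (rule 1); /l/ → [ɫ] (rule 2).
All other segments surface unchanged.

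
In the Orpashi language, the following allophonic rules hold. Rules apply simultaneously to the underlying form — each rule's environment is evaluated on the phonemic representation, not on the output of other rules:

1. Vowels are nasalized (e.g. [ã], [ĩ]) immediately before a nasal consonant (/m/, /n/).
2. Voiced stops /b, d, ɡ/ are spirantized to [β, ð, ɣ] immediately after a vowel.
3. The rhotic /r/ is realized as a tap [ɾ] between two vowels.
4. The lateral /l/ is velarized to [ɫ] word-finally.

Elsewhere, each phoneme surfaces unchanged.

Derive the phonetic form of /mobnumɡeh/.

[moβnũmɡeh]

/m/ (word-initial) is unaffected → [m].
/o/ (between /m/ and /b/) is in the target of rule 1 but the environment (before a nasal consonant) is not met → [o].
/b/ meets the environment for rule 2 (immediately after a vowel) → [β].
/n/ (between /b/ and /u/) is unaffected → [n].
/u/ (between /n/ and /m/): before a nasal consonant, so rule 1 applies → [ũ].
/m/ (between /u/ and /ɡ/) is unaffected → [m].
/ɡ/ (between /m/ and /e/): rule 2 targets it, but not immediately after a vowel → unchanged [ɡ].
/e/ — between /ɡ/ and /h/; rule 1 does not apply here → [e].
/h/ (word-final) is unaffected → [h].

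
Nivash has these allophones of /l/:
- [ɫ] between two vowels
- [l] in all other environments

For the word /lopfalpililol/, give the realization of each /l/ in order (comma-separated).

Occurrence 1 (position 1): no conditioning environment matches → elsewhere allophone [l].
Occurrence 2 (position 6): no conditioning environment matches → elsewhere allophone [l].
Occurrence 3 (position 9): between two vowels → [ɫ].
Occurrence 4 (position 11): between two vowels → [ɫ].
Occurrence 5 (position 13): no conditioning environment matches → elsewhere allophone [l].

[l], [l], [ɫ], [ɫ], [l]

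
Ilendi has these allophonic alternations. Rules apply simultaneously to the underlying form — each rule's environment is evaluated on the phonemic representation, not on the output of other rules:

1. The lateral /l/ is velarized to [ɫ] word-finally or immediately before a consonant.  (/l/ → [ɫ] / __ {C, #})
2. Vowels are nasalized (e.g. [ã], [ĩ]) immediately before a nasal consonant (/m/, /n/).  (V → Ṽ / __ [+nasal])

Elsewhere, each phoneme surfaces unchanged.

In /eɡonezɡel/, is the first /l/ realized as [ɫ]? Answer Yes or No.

/l/ (word-final): word-finally or immediately before a consonant, so rule 1 applies → [ɫ].
The actual realization is [ɫ], which matches [ɫ].

Yes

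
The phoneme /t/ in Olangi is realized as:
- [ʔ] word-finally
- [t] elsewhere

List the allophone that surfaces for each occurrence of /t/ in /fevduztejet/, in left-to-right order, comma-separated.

Occurrence 1 (position 7): no conditioning environment matches → elsewhere allophone [t].
Occurrence 2 (position 11): word-finally → [ʔ].

[t], [ʔ]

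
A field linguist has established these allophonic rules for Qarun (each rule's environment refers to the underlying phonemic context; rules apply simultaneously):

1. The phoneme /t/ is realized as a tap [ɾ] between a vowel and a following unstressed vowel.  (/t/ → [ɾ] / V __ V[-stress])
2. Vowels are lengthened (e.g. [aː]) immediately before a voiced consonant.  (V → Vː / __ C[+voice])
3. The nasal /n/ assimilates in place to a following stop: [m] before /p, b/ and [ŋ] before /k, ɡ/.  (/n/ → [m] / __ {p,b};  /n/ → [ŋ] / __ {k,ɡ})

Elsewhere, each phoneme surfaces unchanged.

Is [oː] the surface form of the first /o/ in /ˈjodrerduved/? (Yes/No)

Yes

/o/ — between /j/ and /d/, before a voiced consonant — surfaces as [oː] (rule 2).
The actual realization is [oː], which matches [oː].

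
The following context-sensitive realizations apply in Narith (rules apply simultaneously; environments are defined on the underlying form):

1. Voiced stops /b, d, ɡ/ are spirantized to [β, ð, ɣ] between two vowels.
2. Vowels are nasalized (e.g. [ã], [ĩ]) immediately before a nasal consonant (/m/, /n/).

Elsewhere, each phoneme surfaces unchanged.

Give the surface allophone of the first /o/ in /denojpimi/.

/o/ (between /n/ and /j/): rule 2 targets it, but not before a nasal consonant → unchanged [o].

[o]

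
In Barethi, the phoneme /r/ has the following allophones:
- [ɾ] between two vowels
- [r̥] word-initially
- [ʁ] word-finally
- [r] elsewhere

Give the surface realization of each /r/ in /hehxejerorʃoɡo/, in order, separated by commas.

Occurrence 1 (position 8): between two vowels → [ɾ].
Occurrence 2 (position 10): no conditioning environment matches → elsewhere allophone [r].

[ɾ], [r]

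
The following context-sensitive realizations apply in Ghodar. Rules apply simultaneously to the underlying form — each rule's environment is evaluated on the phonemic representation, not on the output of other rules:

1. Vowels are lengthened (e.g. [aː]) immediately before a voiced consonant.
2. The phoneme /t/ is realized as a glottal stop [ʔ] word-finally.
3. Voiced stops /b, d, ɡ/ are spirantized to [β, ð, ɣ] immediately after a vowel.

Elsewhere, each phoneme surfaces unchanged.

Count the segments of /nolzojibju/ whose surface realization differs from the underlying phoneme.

4

Segments that undergo a rule: /o/ → [oː] (rule 1); /o/ → [oː] (rule 1); /i/ → [iː] (rule 1); /b/ → [β] (rule 3).
All other segments surface unchanged.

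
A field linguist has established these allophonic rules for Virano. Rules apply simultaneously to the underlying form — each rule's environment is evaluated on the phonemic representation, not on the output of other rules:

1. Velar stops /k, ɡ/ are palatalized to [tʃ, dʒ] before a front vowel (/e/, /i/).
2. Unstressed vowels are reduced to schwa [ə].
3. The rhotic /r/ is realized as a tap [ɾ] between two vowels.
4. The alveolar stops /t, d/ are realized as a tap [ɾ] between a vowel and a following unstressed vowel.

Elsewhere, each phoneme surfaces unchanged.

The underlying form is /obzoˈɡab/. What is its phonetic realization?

Rule 2 applies to /o/ (word-initial: in an unstressed syllable) → [ə].
/b/ (between /o/ and /z/): no rule targets it → [b].
/z/ (between /b/ and /o/): no rule targets it → [z].
/o/ (between /z/ and /ɡ/) occurs in an unstressed syllable → [ə] by rule 2.
/ɡ/ (between /o/ and /a/): rule 1 targets it, but not before a front vowel → unchanged [ɡ].
/a/ (between /ɡ/ and /b/) fails the environment for rule 2, so it stays [a].
/b/ (word-final) is unaffected → [b].

[əbzəˈɡab]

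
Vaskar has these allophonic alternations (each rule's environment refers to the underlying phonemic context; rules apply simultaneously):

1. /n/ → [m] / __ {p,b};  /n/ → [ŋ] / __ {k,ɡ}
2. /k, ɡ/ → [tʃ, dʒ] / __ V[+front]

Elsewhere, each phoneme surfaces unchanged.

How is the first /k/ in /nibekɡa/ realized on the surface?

/k/ (between /e/ and /ɡ/): rule 2 targets it, but not before a front vowel → unchanged [k].

[k]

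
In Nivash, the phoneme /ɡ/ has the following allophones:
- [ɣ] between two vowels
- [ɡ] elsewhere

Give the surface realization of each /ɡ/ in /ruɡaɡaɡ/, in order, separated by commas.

Occurrence 1 (position 3): between two vowels → [ɣ].
Occurrence 2 (position 5): between two vowels → [ɣ].
Occurrence 3 (position 7): no conditioning environment matches → elsewhere allophone [ɡ].

[ɣ], [ɣ], [ɡ]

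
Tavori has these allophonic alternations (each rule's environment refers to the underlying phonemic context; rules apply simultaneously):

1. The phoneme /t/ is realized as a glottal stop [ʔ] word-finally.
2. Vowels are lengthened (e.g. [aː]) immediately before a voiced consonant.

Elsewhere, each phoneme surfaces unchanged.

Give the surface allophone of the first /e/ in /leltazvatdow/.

[eː]

/e/ (between /l/ and /l/): before a voiced consonant, so rule 2 applies → [eː].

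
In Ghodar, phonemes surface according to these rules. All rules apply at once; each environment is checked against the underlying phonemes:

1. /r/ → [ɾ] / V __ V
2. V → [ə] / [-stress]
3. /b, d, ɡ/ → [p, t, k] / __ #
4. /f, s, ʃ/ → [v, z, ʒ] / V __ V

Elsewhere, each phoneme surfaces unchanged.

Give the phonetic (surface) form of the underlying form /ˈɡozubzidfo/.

/ɡ/ — word-initial; rule 3 does not apply here → [ɡ].
/o/ (between /ɡ/ and /z/): rule 2 targets it, but not in an unstressed syllable → unchanged [o].
/z/ (between /o/ and /u/): no rule targets it → [z].
/u/ — between /z/ and /b/, in an unstressed syllable — surfaces as [ə] (rule 2).
/b/ — between /u/ and /z/; rule 3 does not apply here → [b].
/z/ (between /b/ and /i/): no rule targets it → [z].
/i/ (between /z/ and /d/) occurs in an unstressed syllable → [ə] by rule 2.
/d/ (between /i/ and /f/) fails the environment for rule 3, so it stays [d].
/f/ (between /d/ and /o/) is in the target of rule 4 but the environment (between two vowels) is not met → [f].
/o/ meets the environment for rule 2 (in an unstressed syllable) → [ə].

[ˈɡozəbzədfə]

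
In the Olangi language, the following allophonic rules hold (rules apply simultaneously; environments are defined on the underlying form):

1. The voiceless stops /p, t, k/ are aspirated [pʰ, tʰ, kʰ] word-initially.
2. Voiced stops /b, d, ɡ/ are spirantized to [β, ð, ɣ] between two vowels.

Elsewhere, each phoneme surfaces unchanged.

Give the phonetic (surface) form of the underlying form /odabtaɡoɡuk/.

[oðabtaɣoɣuk]

/d/ (between /o/ and /a/): between two vowels, so rule 2 applies → [ð].
/b/ (between /a/ and /t/): rule 2 targets it, but not between two vowels → unchanged [b].
/t/ (between /b/ and /a/) is in the target of rule 1 but the environment (word-initially) is not met → [t].
/ɡ/ (between /a/ and /o/) occurs between two vowels → [ɣ] by rule 2.
/ɡ/ (between /o/ and /u/) occurs between two vowels → [ɣ] by rule 2.
/k/ (word-final): rule 1 targets it, but not word-initially → unchanged [k].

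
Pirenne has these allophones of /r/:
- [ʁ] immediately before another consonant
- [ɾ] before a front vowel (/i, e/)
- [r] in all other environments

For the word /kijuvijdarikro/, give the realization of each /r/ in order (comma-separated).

[ɾ], [r]

Occurrence 1 (position 10): before a front vowel (/i, e/) → [ɾ].
Occurrence 2 (position 13): no conditioning environment matches → elsewhere allophone [r].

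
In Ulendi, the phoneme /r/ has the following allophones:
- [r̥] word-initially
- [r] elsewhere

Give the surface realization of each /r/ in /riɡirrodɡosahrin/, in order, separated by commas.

[r̥], [r], [r], [r]

Occurrence 1 (position 1): word-initially → [r̥].
Occurrence 2 (position 5): no conditioning environment matches → elsewhere allophone [r].
Occurrence 3 (position 6): no conditioning environment matches → elsewhere allophone [r].
Occurrence 4 (position 14): no conditioning environment matches → elsewhere allophone [r].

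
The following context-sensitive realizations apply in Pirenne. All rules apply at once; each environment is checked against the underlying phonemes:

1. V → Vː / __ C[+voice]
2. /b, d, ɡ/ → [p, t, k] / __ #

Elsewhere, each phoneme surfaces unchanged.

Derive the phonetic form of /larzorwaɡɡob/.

[laːrzoːrwaːɡɡoːp]

/l/ (word-initial): no rule targets it → [l].
/a/ (between /l/ and /r/) occurs before a voiced consonant → [aː] by rule 1.
/r/ — not in any rule's target class → [r].
/z/ (between /r/ and /o/) is unaffected → [z].
/o/ meets the environment for rule 1 (before a voiced consonant) → [oː].
/r/ stays [r].
/w/ (between /r/ and /a/) is unaffected → [w].
/a/ meets the environment for rule 1 (before a voiced consonant) → [aː].
/ɡ/ (between /a/ and /ɡ/) is in the target of rule 2 but the environment (word-finally) is not met → [ɡ].
/ɡ/ (between /ɡ/ and /o/): rule 2 targets it, but not word-finally → unchanged [ɡ].
/o/ (between /ɡ/ and /b/) occurs before a voiced consonant → [oː] by rule 1.
Rule 2 applies to /b/ (word-final: word-finally) → [p].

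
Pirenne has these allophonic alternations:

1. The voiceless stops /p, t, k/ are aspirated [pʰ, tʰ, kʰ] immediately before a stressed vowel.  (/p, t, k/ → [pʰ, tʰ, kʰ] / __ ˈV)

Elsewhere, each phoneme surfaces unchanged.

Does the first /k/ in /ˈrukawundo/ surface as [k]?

/k/ (between /u/ and /a/) fails the environment for rule 1, so it stays [k].
The actual realization is [k], which matches [k].

Yes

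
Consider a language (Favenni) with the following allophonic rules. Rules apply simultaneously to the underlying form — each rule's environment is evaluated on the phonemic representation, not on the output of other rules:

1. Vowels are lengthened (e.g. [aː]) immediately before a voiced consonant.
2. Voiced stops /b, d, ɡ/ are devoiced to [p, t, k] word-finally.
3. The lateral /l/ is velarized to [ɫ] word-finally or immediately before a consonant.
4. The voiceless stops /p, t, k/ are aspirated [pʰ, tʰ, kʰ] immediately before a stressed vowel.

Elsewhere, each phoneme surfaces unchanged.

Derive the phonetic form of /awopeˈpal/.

/a/ (word-initial) occurs before a voiced consonant → [aː] by rule 1.
/w/ (between /a/ and /o/): no rule targets it → [w].
/o/ (between /w/ and /p/): rule 1 targets it, but not before a voiced consonant → unchanged [o].
/p/ (between /o/ and /e/) fails the environment for rule 4, so it stays [p].
/e/ (between /p/ and /p/) is in the target of rule 1 but the environment (before a voiced consonant) is not met → [e].
Rule 4 applies to /p/ (between /e/ and /a/: immediately before a stressed vowel) → [pʰ].
/a/ — between /p/ and /l/, before a voiced consonant — surfaces as [aː] (rule 1).
/l/ (word-final): word-finally or immediately before a consonant, so rule 3 applies → [ɫ].

[aːwopeˈpʰaːɫ]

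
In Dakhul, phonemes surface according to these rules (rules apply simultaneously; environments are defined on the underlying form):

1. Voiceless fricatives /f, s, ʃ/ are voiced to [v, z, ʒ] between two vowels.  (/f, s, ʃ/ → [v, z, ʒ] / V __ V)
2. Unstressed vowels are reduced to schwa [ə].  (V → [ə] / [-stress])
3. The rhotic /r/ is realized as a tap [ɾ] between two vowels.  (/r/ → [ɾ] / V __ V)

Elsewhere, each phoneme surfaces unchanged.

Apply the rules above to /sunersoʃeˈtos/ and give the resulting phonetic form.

[sənərsəʒəˈtos]

/s/ (word-initial) is in the target of rule 1 but the environment (between two vowels) is not met → [s].
Rule 2 applies to /u/ (between /s/ and /n/: in an unstressed syllable) → [ə].
/n/ — not in any rule's target class → [n].
/e/ (between /n/ and /r/): in an unstressed syllable, so rule 2 applies → [ə].
/r/ (between /e/ and /s/) fails the environment for rule 3, so it stays [r].
/s/ (between /r/ and /o/) is in the target of rule 1 but the environment (between two vowels) is not met → [s].
/o/ (between /s/ and /ʃ/) occurs in an unstressed syllable → [ə] by rule 2.
/ʃ/ (between /o/ and /e/) occurs between two vowels → [ʒ] by rule 1.
/e/ (between /ʃ/ and /t/): in an unstressed syllable, so rule 2 applies → [ə].
/t/ stays [t].
/o/ (between /t/ and /s/): rule 2 targets it, but not in an unstressed syllable → unchanged [o].
/s/ (word-final): rule 1 targets it, but not between two vowels → unchanged [s].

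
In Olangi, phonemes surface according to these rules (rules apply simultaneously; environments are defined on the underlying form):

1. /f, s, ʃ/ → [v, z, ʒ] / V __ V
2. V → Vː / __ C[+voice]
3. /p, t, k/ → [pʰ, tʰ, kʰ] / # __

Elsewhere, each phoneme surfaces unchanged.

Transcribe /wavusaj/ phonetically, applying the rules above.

[waːvuzaːj]

Rule 2 applies to /a/ (between /w/ and /v/: before a voiced consonant) → [aː].
/u/ (between /v/ and /s/) is in the target of rule 2 but the environment (before a voiced consonant) is not met → [u].
/s/ — between /u/ and /a/, between two vowels — surfaces as [z] (rule 1).
/a/ (between /s/ and /j/): before a voiced consonant, so rule 2 applies → [aː].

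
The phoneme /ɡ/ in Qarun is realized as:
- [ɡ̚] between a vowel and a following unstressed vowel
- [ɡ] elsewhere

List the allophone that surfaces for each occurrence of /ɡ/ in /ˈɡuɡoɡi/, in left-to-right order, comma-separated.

Occurrence 1 (position 1): no conditioning environment matches → elsewhere allophone [ɡ].
Occurrence 2 (position 3): between a vowel and a following unstressed vowel → [ɡ̚].
Occurrence 3 (position 5): between a vowel and a following unstressed vowel → [ɡ̚].

[ɡ], [ɡ̚], [ɡ̚]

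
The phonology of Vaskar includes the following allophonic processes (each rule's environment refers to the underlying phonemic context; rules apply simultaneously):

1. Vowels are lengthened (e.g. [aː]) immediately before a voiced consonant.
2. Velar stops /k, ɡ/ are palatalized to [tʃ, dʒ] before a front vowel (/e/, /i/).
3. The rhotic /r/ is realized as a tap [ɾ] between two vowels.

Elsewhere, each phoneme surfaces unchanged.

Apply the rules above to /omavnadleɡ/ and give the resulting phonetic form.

[oːmaːvnaːdleːɡ]

/o/ — word-initial, before a voiced consonant — surfaces as [oː] (rule 1).
/m/ (between /o/ and /a/) is unaffected → [m].
/a/ — between /m/ and /v/, before a voiced consonant — surfaces as [aː] (rule 1).
/v/ (between /a/ and /n/): no rule targets it → [v].
/n/ — not in any rule's target class → [n].
/a/ meets the environment for rule 1 (before a voiced consonant) → [aː].
/d/ stays [d].
/l/ — not in any rule's target class → [l].
Rule 1 applies to /e/ (between /l/ and /ɡ/: before a voiced consonant) → [eː].
/ɡ/ — word-final; rule 2 does not apply here → [ɡ].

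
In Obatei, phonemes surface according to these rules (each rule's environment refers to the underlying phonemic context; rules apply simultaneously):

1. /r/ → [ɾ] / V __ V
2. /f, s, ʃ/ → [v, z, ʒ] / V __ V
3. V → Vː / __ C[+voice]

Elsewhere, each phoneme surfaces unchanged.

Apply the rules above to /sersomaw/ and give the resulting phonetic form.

[seːrsoːmaːw]

/s/ (word-initial): rule 2 targets it, but not between two vowels → unchanged [s].
/e/ — between /s/ and /r/, before a voiced consonant — surfaces as [eː] (rule 3).
/r/ — between /e/ and /s/; rule 1 does not apply here → [r].
/s/ (between /r/ and /o/) is in the target of rule 2 but the environment (between two vowels) is not met → [s].
/o/ meets the environment for rule 3 (before a voiced consonant) → [oː].
/m/ stays [m].
/a/ meets the environment for rule 3 (before a voiced consonant) → [aː].
/w/ — not in any rule's target class → [w].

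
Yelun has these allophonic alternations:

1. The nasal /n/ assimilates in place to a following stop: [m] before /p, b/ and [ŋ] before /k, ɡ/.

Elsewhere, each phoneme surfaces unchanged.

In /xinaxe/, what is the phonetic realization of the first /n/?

/n/ (between /i/ and /a/): rule 1 targets it, but not before a labial or velar stop → unchanged [n].

[n]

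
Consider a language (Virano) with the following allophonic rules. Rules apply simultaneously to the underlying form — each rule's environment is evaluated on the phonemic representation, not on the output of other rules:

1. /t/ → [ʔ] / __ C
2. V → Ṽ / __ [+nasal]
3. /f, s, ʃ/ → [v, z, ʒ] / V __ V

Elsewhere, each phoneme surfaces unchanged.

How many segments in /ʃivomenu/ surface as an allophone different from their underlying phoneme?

Segments that undergo a rule: /o/ → [õ] (rule 2); /e/ → [ẽ] (rule 2).
All other segments surface unchanged.

2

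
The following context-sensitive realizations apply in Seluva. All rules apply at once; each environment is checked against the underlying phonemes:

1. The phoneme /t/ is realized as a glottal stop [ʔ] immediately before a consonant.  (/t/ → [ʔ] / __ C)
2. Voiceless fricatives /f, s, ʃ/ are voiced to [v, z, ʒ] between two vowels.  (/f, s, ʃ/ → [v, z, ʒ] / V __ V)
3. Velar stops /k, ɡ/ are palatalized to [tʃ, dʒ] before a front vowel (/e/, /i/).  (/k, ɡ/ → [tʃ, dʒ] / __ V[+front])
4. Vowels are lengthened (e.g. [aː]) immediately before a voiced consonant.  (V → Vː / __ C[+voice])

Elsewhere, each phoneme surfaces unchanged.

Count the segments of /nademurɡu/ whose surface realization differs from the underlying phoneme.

Segments that undergo a rule: /a/ → [aː] (rule 4); /e/ → [eː] (rule 4); /u/ → [uː] (rule 4).
All other segments surface unchanged.

3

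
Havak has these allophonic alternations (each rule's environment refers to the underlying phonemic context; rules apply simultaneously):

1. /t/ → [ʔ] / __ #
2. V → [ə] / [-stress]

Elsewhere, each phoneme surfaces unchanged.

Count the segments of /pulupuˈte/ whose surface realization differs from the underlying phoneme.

Segments that undergo a rule: /u/ → [ə] (rule 2); /u/ → [ə] (rule 2); /u/ → [ə] (rule 2).
All other segments surface unchanged.

3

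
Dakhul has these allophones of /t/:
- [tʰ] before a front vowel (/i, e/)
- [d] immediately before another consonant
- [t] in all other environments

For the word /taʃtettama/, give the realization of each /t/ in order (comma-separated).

[t], [tʰ], [d], [t]

Occurrence 1 (position 1): no conditioning environment matches → elsewhere allophone [t].
Occurrence 2 (position 4): before a front vowel (/i, e/) → [tʰ].
Occurrence 3 (position 6): immediately before another consonant → [d].
Occurrence 4 (position 7): no conditioning environment matches → elsewhere allophone [t].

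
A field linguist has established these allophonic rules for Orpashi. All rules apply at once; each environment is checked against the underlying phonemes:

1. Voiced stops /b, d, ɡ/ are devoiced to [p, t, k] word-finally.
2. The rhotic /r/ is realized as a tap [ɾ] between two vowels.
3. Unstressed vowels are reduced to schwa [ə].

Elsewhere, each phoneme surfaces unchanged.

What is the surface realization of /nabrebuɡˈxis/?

[nəbrəbəɡˈxis]

/n/ stays [n].
/a/ (between /n/ and /b/) occurs in an unstressed syllable → [ə] by rule 3.
/b/ — between /a/ and /r/; rule 1 does not apply here → [b].
/r/ (between /b/ and /e/) fails the environment for rule 2, so it stays [r].
/e/ — between /r/ and /b/, in an unstressed syllable — surfaces as [ə] (rule 3).
/b/ (between /e/ and /u/): rule 1 targets it, but not word-finally → unchanged [b].
/u/ meets the environment for rule 3 (in an unstressed syllable) → [ə].
/ɡ/ (between /u/ and /x/) is in the target of rule 1 but the environment (word-finally) is not met → [ɡ].
/x/ stays [x].
/i/ — between /x/ and /s/; rule 3 does not apply here → [i].
/s/ (word-final) is unaffected → [s].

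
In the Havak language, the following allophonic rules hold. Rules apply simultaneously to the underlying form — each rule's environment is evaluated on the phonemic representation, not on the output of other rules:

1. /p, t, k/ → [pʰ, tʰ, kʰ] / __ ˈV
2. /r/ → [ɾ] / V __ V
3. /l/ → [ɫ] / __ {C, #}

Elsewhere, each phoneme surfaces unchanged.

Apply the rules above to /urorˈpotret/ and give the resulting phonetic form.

[uɾorˈpʰotret]

/u/ (word-initial) is unaffected → [u].
/r/ meets the environment for rule 2 (between two vowels) → [ɾ].
/o/ stays [o].
/r/ (between /o/ and /p/) fails the environment for rule 2, so it stays [r].
/p/ — between /r/ and /o/, immediately before a stressed vowel — surfaces as [pʰ] (rule 1).
/o/ stays [o].
/t/ — between /o/ and /r/; rule 1 does not apply here → [t].
/r/ (between /t/ and /e/): rule 2 targets it, but not between two vowels → unchanged [r].
/e/ stays [e].
/t/ — word-final; rule 1 does not apply here → [t].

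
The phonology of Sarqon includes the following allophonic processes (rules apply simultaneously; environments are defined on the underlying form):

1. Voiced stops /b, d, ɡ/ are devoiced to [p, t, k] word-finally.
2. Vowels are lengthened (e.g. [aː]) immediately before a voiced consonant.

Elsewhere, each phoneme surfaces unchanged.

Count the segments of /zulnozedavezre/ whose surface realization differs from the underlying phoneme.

5

Segments that undergo a rule: /u/ → [uː] (rule 2); /o/ → [oː] (rule 2); /e/ → [eː] (rule 2); /a/ → [aː] (rule 2); /e/ → [eː] (rule 2).
All other segments surface unchanged.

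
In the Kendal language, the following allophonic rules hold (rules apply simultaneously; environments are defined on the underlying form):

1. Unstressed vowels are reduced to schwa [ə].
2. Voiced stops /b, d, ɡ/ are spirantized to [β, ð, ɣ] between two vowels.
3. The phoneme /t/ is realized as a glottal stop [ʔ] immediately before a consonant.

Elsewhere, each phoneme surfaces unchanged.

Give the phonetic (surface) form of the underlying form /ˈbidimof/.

/b/ — word-initial; rule 2 does not apply here → [b].
/i/ (between /b/ and /d/) fails the environment for rule 1, so it stays [i].
/d/ meets the environment for rule 2 (between two vowels) → [ð].
/i/ meets the environment for rule 1 (in an unstressed syllable) → [ə].
/m/ — not in any rule's target class → [m].
Rule 1 applies to /o/ (between /m/ and /f/: in an unstressed syllable) → [ə].
/f/ (word-final): no rule targets it → [f].

[ˈbiðəməf]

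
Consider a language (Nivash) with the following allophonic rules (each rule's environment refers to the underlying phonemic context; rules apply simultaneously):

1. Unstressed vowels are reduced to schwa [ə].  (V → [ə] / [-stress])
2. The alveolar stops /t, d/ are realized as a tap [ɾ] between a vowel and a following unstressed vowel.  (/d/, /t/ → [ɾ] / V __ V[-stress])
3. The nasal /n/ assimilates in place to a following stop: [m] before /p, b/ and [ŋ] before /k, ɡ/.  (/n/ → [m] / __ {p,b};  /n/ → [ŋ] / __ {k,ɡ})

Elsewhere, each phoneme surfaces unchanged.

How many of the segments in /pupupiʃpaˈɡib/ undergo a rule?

Segments that undergo a rule: /u/ → [ə] (rule 1); /u/ → [ə] (rule 1); /i/ → [ə] (rule 1); /a/ → [ə] (rule 1).
All other segments surface unchanged.

4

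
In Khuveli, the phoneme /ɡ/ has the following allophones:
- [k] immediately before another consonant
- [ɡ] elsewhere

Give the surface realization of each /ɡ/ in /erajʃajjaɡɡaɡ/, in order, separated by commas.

Occurrence 1 (position 10): immediately before another consonant → [k].
Occurrence 2 (position 11): no conditioning environment matches → elsewhere allophone [ɡ].
Occurrence 3 (position 13): no conditioning environment matches → elsewhere allophone [ɡ].

[k], [ɡ], [ɡ]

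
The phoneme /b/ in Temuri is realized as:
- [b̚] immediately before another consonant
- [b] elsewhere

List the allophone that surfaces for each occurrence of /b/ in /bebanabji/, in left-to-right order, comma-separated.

[b], [b], [b̚]

Occurrence 1 (position 1): no conditioning environment matches → elsewhere allophone [b].
Occurrence 2 (position 3): no conditioning environment matches → elsewhere allophone [b].
Occurrence 3 (position 7): immediately before another consonant → [b̚].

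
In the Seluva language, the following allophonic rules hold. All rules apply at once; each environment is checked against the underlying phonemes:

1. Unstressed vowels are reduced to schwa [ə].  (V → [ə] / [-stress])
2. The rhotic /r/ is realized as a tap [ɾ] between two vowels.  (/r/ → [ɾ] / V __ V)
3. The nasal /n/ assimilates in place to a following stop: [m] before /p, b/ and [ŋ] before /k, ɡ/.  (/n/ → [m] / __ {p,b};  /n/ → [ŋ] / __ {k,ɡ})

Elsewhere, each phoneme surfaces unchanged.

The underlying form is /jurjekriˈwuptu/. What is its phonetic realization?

[jərjəkrəˈwuptə]

/j/ stays [j].
/u/ meets the environment for rule 1 (in an unstressed syllable) → [ə].
/r/ — between /u/ and /j/; rule 2 does not apply here → [r].
/j/ (between /r/ and /e/) is unaffected → [j].
/e/ (between /j/ and /k/): in an unstressed syllable, so rule 1 applies → [ə].
/k/ (between /e/ and /r/) is unaffected → [k].
/r/ (between /k/ and /i/) fails the environment for rule 2, so it stays [r].
Rule 1 applies to /i/ (between /r/ and /w/: in an unstressed syllable) → [ə].
/w/ — not in any rule's target class → [w].
/u/ (between /w/ and /p/) fails the environment for rule 1, so it stays [u].
/p/ — not in any rule's target class → [p].
/t/ (between /p/ and /u/) is unaffected → [t].
/u/ meets the environment for rule 1 (in an unstressed syllable) → [ə].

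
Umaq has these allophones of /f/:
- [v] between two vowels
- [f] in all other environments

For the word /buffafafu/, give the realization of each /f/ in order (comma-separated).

[f], [f], [v], [v]

Occurrence 1 (position 3): no conditioning environment matches → elsewhere allophone [f].
Occurrence 2 (position 4): no conditioning environment matches → elsewhere allophone [f].
Occurrence 3 (position 6): between two vowels → [v].
Occurrence 4 (position 8): between two vowels → [v].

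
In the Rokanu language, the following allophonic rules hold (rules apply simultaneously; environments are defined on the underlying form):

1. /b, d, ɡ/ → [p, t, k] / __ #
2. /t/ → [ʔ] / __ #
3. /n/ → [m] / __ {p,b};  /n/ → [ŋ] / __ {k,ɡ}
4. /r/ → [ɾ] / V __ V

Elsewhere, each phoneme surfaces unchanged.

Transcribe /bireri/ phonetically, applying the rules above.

/b/ (word-initial) is in the target of rule 1 but the environment (word-finally) is not met → [b].
/i/ stays [i].
/r/ (between /i/ and /e/): between two vowels, so rule 4 applies → [ɾ].
/e/ (between /r/ and /r/): no rule targets it → [e].
Rule 4 applies to /r/ (between /e/ and /i/: between two vowels) → [ɾ].
/i/ stays [i].

[biɾeɾi]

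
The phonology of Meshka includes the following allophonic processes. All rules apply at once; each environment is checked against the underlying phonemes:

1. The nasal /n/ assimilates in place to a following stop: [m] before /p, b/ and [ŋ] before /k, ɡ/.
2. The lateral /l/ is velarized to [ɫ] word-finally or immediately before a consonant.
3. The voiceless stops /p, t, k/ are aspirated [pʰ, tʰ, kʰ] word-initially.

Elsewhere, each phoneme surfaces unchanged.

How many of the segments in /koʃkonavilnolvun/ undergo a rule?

Segments that undergo a rule: /k/ → [kʰ] (rule 3); /l/ → [ɫ] (rule 2); /l/ → [ɫ] (rule 2).
All other segments surface unchanged.

3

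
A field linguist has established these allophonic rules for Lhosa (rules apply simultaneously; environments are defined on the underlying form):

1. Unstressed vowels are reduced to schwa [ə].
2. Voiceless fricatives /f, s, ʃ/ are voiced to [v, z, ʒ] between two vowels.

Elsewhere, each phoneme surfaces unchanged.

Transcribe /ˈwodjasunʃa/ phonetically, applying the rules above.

[ˈwodjəzənʃə]

/w/ stays [w].
/o/ (between /w/ and /d/) is in the target of rule 1 but the environment (in an unstressed syllable) is not met → [o].
/d/ (between /o/ and /j/): no rule targets it → [d].
/j/ stays [j].
/a/ (between /j/ and /s/): in an unstressed syllable, so rule 1 applies → [ə].
/s/ meets the environment for rule 2 (between two vowels) → [z].
/u/ (between /s/ and /n/): in an unstressed syllable, so rule 1 applies → [ə].
/n/ stays [n].
/ʃ/ (between /n/ and /a/): rule 2 targets it, but not between two vowels → unchanged [ʃ].
/a/ (word-final) occurs in an unstressed syllable → [ə] by rule 1.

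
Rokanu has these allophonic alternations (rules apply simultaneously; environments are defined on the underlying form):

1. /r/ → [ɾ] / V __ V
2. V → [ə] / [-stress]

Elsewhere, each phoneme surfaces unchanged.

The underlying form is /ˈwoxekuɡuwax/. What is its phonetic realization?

[ˈwoxəkəɡəwəx]

/w/ stays [w].
/o/ — between /w/ and /x/; rule 2 does not apply here → [o].
/x/ — not in any rule's target class → [x].
/e/ meets the environment for rule 2 (in an unstressed syllable) → [ə].
/k/ (between /e/ and /u/) is unaffected → [k].
/u/ — between /k/ and /ɡ/, in an unstressed syllable — surfaces as [ə] (rule 2).
/ɡ/ — not in any rule's target class → [ɡ].
/u/ — between /ɡ/ and /w/, in an unstressed syllable — surfaces as [ə] (rule 2).
/w/ stays [w].
/a/ (between /w/ and /x/) occurs in an unstressed syllable → [ə] by rule 2.
/x/ (word-final): no rule targets it → [x].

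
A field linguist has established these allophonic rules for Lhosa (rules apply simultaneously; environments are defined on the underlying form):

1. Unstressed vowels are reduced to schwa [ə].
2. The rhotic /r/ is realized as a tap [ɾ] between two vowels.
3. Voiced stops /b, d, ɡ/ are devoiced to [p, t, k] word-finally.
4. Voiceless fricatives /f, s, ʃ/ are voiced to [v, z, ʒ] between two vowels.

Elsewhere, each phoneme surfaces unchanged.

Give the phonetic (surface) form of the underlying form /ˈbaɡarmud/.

/b/ — word-initial; rule 3 does not apply here → [b].
/a/ (between /b/ and /ɡ/): rule 1 targets it, but not in an unstressed syllable → unchanged [a].
/ɡ/ (between /a/ and /a/): rule 3 targets it, but not word-finally → unchanged [ɡ].
/a/ (between /ɡ/ and /r/): in an unstressed syllable, so rule 1 applies → [ə].
/r/ (between /a/ and /m/) fails the environment for rule 2, so it stays [r].
/m/ (between /r/ and /u/): no rule targets it → [m].
/u/ — between /m/ and /d/, in an unstressed syllable — surfaces as [ə] (rule 1).
/d/ (word-final) occurs word-finally → [t] by rule 3.

[ˈbaɡərmət]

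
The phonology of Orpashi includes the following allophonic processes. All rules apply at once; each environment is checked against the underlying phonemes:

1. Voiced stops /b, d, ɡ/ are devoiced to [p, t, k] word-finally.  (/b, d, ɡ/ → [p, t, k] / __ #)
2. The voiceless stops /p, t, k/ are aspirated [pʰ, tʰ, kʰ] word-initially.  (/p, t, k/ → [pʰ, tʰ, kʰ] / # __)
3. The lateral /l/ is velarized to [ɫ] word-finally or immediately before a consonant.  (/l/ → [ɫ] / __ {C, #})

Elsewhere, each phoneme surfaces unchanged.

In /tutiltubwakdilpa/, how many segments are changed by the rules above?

3

Segments that undergo a rule: /t/ → [tʰ] (rule 2); /l/ → [ɫ] (rule 3); /l/ → [ɫ] (rule 3).
All other segments surface unchanged.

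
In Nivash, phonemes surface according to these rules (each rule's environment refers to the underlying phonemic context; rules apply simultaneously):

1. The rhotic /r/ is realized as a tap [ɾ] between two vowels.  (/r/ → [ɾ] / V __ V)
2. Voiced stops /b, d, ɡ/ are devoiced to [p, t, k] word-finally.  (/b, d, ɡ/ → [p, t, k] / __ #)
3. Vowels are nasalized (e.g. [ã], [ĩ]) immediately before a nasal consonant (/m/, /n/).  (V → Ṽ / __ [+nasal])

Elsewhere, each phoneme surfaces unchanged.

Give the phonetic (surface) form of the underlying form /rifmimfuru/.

/r/ (word-initial): rule 1 targets it, but not between two vowels → unchanged [r].
/i/ (between /r/ and /f/): rule 3 targets it, but not before a nasal consonant → unchanged [i].
/f/ stays [f].
/m/ (between /f/ and /i/) is unaffected → [m].
/i/ meets the environment for rule 3 (before a nasal consonant) → [ĩ].
/m/ stays [m].
/f/ stays [f].
/u/ (between /f/ and /r/): rule 3 targets it, but not before a nasal consonant → unchanged [u].
/r/ (between /u/ and /u/): between two vowels, so rule 1 applies → [ɾ].
/u/ (word-final) is in the target of rule 3 but the environment (before a nasal consonant) is not met → [u].

[rifmĩmfuɾu]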